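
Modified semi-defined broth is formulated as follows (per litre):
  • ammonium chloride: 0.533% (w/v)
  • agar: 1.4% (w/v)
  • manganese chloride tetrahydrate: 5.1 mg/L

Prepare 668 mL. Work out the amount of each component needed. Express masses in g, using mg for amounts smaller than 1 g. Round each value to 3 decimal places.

ammonium chloride 3.560 g; agar 9.352 g; manganese chloride tetrahydrate 3.407 mg

Working volume: 668 mL = 0.668 L.
ammonium chloride: 0.533% w/v = 5.33 g/L → 5.33 × 0.668 L = 3.560 g
agar: 1.4% w/v = 14 g/L → 14 × 0.668 L = 9.352 g
manganese chloride tetrahydrate: 5.1 mg/L × 0.668 L = 3.407 mg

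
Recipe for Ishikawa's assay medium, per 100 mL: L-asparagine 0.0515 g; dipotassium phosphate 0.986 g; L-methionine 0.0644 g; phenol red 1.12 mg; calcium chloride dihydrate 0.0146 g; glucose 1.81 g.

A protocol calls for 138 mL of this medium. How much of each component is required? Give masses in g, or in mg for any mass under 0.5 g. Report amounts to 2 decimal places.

Scale factor = 138 mL / 100 mL = 1.38.
L-asparagine: 0.0515 g × (138 mL / 100 mL) = 0.07107 g = 71.07 mg
dipotassium phosphate: 0.986 g × (138 mL / 100 mL) = 1.36 g
L-methionine: 0.0644 g × (138 mL / 100 mL) = 0.088872 g = 88.87 mg
phenol red: 1.12 mg × (138 mL / 100 mL) = 1.55 mg
calcium chloride dihydrate: 0.0146 g × (138 mL / 100 mL) = 0.020148 g = 20.15 mg
glucose: 1.81 g × (138 mL / 100 mL) = 2.50 g

L-asparagine 71.07 mg; dipotassium phosphate 1.36 g; L-methionine 88.87 mg; phenol red 1.55 mg; calcium chloride dihydrate 20.15 mg; glucose 2.50 g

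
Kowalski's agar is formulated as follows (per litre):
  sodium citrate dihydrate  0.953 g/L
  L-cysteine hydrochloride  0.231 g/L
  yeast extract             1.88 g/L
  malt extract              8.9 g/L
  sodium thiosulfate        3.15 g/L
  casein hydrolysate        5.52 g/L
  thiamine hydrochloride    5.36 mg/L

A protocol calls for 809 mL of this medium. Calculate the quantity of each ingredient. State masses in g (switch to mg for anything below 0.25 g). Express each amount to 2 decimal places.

sodium citrate dihydrate 0.77 g; L-cysteine hydrochloride 186.88 mg; yeast extract 1.52 g; malt extract 7.20 g; sodium thiosulfate 2.55 g; casein hydrolysate 4.47 g; thiamine hydrochloride 4.34 mg

Working volume: 809 mL = 0.809 L.
sodium citrate dihydrate: 0.953 g/L × 0.809 L = 0.77 g
L-cysteine hydrochloride: 0.231 g/L × 0.809 L = 0.186879 g = 186.88 mg
yeast extract: 1.88 g/L × 0.809 L = 1.52 g
malt extract: 8.9 g/L × 0.809 L = 7.20 g
sodium thiosulfate: 3.15 g/L × 0.809 L = 2.55 g
casein hydrolysate: 5.52 g/L × 0.809 L = 4.47 g
thiamine hydrochloride: 5.36 mg/L × 0.809 L = 4.34 mg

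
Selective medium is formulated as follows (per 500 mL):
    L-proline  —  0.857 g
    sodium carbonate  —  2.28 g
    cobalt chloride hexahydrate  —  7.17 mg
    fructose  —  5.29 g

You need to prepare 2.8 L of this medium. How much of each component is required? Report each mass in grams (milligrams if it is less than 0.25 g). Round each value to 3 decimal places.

Ratio of target to recipe volume: 2800 / 500 = 5.6.
L-proline: 0.857 g × (2800 mL / 500 mL) = 4.799 g
sodium carbonate: 2.28 g × (2800 mL / 500 mL) = 12.768 g
cobalt chloride hexahydrate: 7.17 mg × (2800 mL / 500 mL) = 40.152 mg
fructose: 5.29 g × (2800 mL / 500 mL) = 29.624 g

L-proline 4.799 g; sodium carbonate 12.768 g; cobalt chloride hexahydrate 40.152 mg; fructose 29.624 g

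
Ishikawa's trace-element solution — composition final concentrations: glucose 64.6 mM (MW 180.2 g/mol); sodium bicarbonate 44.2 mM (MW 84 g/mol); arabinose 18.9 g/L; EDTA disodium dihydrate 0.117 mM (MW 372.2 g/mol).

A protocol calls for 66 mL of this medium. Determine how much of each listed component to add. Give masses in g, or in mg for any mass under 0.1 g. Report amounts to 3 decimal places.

glucose 0.768 g; sodium bicarbonate 0.245 g; arabinose 1.247 g; EDTA disodium dihydrate 2.874 mg

Working volume: 66 mL = 0.066 L.
glucose: 64.6 mmol/L × 180.2 g/mol × 0.066 L ÷ 1000 = 0.768 g
sodium bicarbonate: 44.2 mmol/L × 84 g/mol × 0.066 L ÷ 1000 = 0.245 g
arabinose: 18.9 g/L × 0.066 L = 1.247 g
EDTA disodium dihydrate: 0.117 mmol/L × 372.2 mg/mmol × 0.066 L = 2.874 mg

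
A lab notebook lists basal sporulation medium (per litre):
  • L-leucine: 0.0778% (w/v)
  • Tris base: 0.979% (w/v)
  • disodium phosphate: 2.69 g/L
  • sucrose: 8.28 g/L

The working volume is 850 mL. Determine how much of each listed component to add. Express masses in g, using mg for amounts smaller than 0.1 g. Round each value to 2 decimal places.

Scale factor relative to 1 L: 0.85.
L-leucine: 0.0778 g per 100 mL × 850 mL ÷ 100 = 0.66 g
Tris base: 0.979% w/v = 9.79 g/L → 9.79 × 0.85 L = 8.32 g
disodium phosphate: 2.69 g/L × 0.85 L = 2.29 g
sucrose: 8.28 g/L × 0.85 L = 7.04 g

L-leucine 0.66 g; Tris base 8.32 g; disodium phosphate 2.29 g; sucrose 7.04 g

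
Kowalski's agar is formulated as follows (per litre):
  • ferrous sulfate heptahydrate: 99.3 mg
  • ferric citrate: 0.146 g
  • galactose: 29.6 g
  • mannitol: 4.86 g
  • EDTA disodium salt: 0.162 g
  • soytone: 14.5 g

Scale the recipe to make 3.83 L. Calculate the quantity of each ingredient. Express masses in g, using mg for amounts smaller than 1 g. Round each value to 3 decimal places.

ferrous sulfate heptahydrate 380.319 mg; ferric citrate 559.180 mg; galactose 113.368 g; mannitol 18.614 g; EDTA disodium salt 620.460 mg; soytone 55.535 g

Ratio of target to recipe volume: 3830 / 1000 = 3.83.
ferrous sulfate heptahydrate: 99.3 mg × (3830 mL / 1000 mL) = 380.319 mg
ferric citrate: 0.146 g × (3830 mL / 1000 mL) = 0.55918 g = 559.180 mg
galactose: 29.6 g × (3830 mL / 1000 mL) = 113.368 g
mannitol: 4.86 g × (3830 mL / 1000 mL) = 18.614 g
EDTA disodium salt: 0.162 g × (3830 mL / 1000 mL) = 0.62046 g = 620.460 mg
soytone: 14.5 g × (3830 mL / 1000 mL) = 55.535 g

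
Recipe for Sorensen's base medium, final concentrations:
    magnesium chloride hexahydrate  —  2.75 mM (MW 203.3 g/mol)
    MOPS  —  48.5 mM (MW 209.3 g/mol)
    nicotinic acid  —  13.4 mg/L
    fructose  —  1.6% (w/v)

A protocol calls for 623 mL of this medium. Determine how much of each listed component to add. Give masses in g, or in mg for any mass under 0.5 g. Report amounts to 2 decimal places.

magnesium chloride hexahydrate 348.30 mg; MOPS 6.32 g; nicotinic acid 8.35 mg; fructose 9.97 g

Working volume: 623 mL = 0.623 L.
magnesium chloride hexahydrate: 2.75 mmol/L × 203.3 mg/mmol × 0.623 L = 348.30 mg
MOPS: 48.5 mmol/L × 209.3 g/mol × 0.623 L ÷ 1000 = 6.32 g
nicotinic acid: 13.4 mg/L × 0.623 L = 8.35 mg
fructose: 1.6% w/v = 16 g/L → 16 × 0.623 L = 9.97 g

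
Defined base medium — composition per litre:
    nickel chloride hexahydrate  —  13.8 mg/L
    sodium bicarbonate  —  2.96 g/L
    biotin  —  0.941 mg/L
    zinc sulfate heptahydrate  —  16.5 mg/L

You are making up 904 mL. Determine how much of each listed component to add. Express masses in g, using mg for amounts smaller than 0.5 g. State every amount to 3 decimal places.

nickel chloride hexahydrate 12.475 mg; sodium bicarbonate 2.676 g; biotin 0.851 mg; zinc sulfate heptahydrate 14.916 mg

Working volume: 904 mL = 0.904 L.
nickel chloride hexahydrate: 13.8 mg/L × 0.904 L = 12.475 mg
sodium bicarbonate: 2.96 g/L × 0.904 L = 2.676 g
biotin: 0.941 mg/L × 0.904 L = 0.851 mg
zinc sulfate heptahydrate: 16.5 mg/L × 0.904 L = 14.916 mg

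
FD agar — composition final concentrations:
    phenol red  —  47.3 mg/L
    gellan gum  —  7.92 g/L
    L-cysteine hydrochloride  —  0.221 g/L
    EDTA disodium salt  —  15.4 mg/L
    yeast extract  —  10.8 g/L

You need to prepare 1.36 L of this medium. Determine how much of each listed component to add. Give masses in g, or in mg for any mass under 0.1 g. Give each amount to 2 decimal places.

Working volume: 1.36 L.
phenol red: 47.3 mg/L × 1.36 L = 64.33 mg
gellan gum: 7.92 g/L × 1.36 L = 10.77 g
L-cysteine hydrochloride: 0.221 g/L × 1.36 L = 0.30 g
EDTA disodium salt: 15.4 mg/L × 1.36 L = 20.94 mg
yeast extract: 10.8 g/L × 1.36 L = 14.69 g

phenol red 64.33 mg; gellan gum 10.77 g; L-cysteine hydrochloride 0.30 g; EDTA disodium salt 20.94 mg; yeast extract 14.69 g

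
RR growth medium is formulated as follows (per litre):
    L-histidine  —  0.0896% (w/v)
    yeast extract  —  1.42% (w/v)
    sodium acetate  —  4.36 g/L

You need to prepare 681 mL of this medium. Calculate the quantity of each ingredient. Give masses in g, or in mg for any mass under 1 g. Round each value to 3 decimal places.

L-histidine 610.176 mg; yeast extract 9.670 g; sodium acetate 2.969 g

Working volume: 681 mL = 0.681 L.
L-histidine: 0.0896 g per 100 mL × 681 mL ÷ 100 = 0.610176 g = 610.176 mg
yeast extract: 1.42% w/v = 14.2 g/L → 14.2 × 0.681 L = 9.670 g
sodium acetate: 4.36 g/L × 0.681 L = 2.969 g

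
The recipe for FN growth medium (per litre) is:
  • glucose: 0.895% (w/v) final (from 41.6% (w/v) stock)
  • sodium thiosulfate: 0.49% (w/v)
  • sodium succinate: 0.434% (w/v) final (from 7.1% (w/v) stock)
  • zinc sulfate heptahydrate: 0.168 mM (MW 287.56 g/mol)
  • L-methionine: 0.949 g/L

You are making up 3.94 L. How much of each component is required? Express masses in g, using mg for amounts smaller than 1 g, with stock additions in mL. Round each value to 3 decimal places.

glucose 84.767 mL; sodium thiosulfate 19.306 g; sodium succinate 240.839 mL; zinc sulfate heptahydrate 190.342 mg; L-methionine 3.739 g

Working volume: 3.94 L.
glucose: V = C2·V2/C1 = 0.895% ÷ 41.6% × 3940 mL = 84.767 mL
sodium thiosulfate: 0.49 g per 100 mL × 3940 mL ÷ 100 = 19.306 g
sodium succinate: C1V1 = C2V2 → 0.434% ÷ 7.1% × 3940 mL = 240.839 mL
zinc sulfate heptahydrate: 0.168 mmol/L × 287.56 mg/mmol × 3.94 L = 190.342 mg
L-methionine: 0.949 g/L × 3.94 L = 3.739 g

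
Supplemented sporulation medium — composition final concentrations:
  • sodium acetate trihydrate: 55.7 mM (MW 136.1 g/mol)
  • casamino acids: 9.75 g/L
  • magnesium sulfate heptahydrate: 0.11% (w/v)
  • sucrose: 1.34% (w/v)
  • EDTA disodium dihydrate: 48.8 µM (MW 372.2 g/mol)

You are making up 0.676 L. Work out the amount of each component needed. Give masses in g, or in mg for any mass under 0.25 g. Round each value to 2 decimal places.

Working volume: 0.676 L.
sodium acetate trihydrate: 55.7 mmol/L × 136.1 g/mol × 0.676 L ÷ 1000 = 5.12 g
casamino acids: 9.75 g/L × 0.676 L = 6.59 g
magnesium sulfate heptahydrate: 0.11% w/v = 1.1 g/L → 1.1 × 0.676 L = 0.74 g
sucrose: 1.34% w/v = 13.4 g/L → 13.4 × 0.676 L = 9.06 g
EDTA disodium dihydrate: 48.8 µmol/L × 372.2 g/mol × 0.676 L ÷ 1000 = 12.28 mg

sodium acetate trihydrate 5.12 g; casamino acids 6.59 g; magnesium sulfate heptahydrate 0.74 g; sucrose 9.06 g; EDTA disodium dihydrate 12.28 mg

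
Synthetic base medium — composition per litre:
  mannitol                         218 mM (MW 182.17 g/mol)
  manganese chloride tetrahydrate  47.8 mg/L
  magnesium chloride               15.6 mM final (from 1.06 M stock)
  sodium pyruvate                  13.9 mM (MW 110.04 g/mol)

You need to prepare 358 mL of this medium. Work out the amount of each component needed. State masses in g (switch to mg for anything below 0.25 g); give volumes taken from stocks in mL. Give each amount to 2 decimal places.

mannitol 14.22 g; manganese chloride tetrahydrate 17.11 mg; magnesium chloride 5.27 mL; sodium pyruvate 0.55 g

Scale factor relative to 1 L: 0.358.
mannitol: 218 mmol/L × 182.17 g/mol × 0.358 L ÷ 1000 = 14.22 g
manganese chloride tetrahydrate: 47.8 mg/L × 0.358 L = 17.11 mg
magnesium chloride: C1V1 = C2V2 → 15.6 mM × 358 mL ÷ 1060 mM = 5.27 mL
sodium pyruvate: 13.9 mmol/L × 110.04 g/mol × 0.358 L ÷ 1000 = 0.55 g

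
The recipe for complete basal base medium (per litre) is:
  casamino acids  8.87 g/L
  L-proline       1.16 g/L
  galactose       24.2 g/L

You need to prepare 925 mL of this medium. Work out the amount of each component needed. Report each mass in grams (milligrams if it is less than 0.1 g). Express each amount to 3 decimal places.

casamino acids 8.205 g; L-proline 1.073 g; galactose 22.385 g

Working volume: 925 mL = 0.925 L.
casamino acids: 8.87 g/L × 0.925 L = 8.205 g
L-proline: 1.16 g/L × 0.925 L = 1.073 g
galactose: 24.2 g/L × 0.925 L = 22.385 g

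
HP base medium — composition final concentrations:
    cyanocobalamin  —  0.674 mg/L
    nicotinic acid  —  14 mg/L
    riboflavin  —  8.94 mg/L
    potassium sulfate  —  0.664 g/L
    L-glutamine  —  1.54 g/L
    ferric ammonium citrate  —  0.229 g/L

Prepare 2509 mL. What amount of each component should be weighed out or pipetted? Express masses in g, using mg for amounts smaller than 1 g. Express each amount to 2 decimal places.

Working volume: 2509 mL = 2.509 L.
cyanocobalamin: 0.674 mg/L × 2.509 L = 1.69 mg
nicotinic acid: 14 mg/L × 2.509 L = 35.13 mg
riboflavin: 8.94 mg/L × 2.509 L = 22.43 mg
potassium sulfate: 0.664 g/L × 2.509 L = 1.67 g
L-glutamine: 1.54 g/L × 2.509 L = 3.86 g
ferric ammonium citrate: 0.229 g/L × 2.509 L = 0.574561 g = 574.56 mg

cyanocobalamin 1.69 mg; nicotinic acid 35.13 mg; riboflavin 22.43 mg; potassium sulfate 1.67 g; L-glutamine 3.86 g; ferric ammonium citrate 574.56 mg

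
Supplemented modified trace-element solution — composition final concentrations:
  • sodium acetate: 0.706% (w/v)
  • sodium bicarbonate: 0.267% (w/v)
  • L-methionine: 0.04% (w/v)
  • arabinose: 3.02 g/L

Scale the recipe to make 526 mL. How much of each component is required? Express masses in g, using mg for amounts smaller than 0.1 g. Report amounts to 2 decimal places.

Working volume: 526 mL = 0.526 L.
sodium acetate: 0.706 g per 100 mL × 526 mL ÷ 100 = 3.71 g
sodium bicarbonate: 0.267 g per 100 mL × 526 mL ÷ 100 = 1.40 g
L-methionine: 0.04 g per 100 mL × 526 mL ÷ 100 = 0.21 g
arabinose: 3.02 g/L × 0.526 L = 1.59 g

sodium acetate 3.71 g; sodium bicarbonate 1.40 g; L-methionine 0.21 g; arabinose 1.59 g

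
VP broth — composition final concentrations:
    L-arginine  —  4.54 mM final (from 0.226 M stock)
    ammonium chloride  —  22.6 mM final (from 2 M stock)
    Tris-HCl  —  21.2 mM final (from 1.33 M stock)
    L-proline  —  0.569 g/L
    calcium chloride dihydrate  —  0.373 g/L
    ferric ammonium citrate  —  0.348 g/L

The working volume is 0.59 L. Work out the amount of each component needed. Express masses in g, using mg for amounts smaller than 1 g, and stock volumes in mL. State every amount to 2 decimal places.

Working volume: 0.59 L.
L-arginine: V = C2·V2/C1 = 4.54 mM × 590 mL ÷ 226 mM = 11.85 mL
ammonium chloride: C1V1 = C2V2 → 22.6 mM × 590 mL ÷ 2000 mM = 6.67 mL
Tris-HCl: C1V1 = C2V2 → 21.2 mM × 590 mL ÷ 1330 mM = 9.40 mL
L-proline: 0.569 g/L × 0.59 L = 0.33571 g = 335.71 mg
calcium chloride dihydrate: 0.373 g/L × 0.59 L = 0.22007 g = 220.07 mg
ferric ammonium citrate: 0.348 g/L × 0.59 L = 0.20532 g = 205.32 mg

L-arginine 11.85 mL; ammonium chloride 6.67 mL; Tris-HCl 9.40 mL; L-proline 335.71 mg; calcium chloride dihydrate 220.07 mg; ferric ammonium citrate 205.32 mg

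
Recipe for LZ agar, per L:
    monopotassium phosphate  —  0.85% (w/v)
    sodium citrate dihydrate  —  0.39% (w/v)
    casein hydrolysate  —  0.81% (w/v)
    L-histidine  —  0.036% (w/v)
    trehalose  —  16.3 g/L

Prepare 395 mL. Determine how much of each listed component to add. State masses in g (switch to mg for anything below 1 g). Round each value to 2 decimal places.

monopotassium phosphate 3.36 g; sodium citrate dihydrate 1.54 g; casein hydrolysate 3.20 g; L-histidine 142.20 mg; trehalose 6.44 g

Working volume: 395 mL = 0.395 L.
monopotassium phosphate: 0.85 g per 100 mL × 395 mL ÷ 100 = 3.36 g
sodium citrate dihydrate: 0.39% w/v = 3.9 g/L → 3.9 × 0.395 L = 1.54 g
casein hydrolysate: 0.81 g per 100 mL × 395 mL ÷ 100 = 3.20 g
L-histidine: 0.036 g per 100 mL × 395 mL ÷ 100 = 0.1422 g = 142.20 mg
trehalose: 16.3 g/L × 0.395 L = 6.44 g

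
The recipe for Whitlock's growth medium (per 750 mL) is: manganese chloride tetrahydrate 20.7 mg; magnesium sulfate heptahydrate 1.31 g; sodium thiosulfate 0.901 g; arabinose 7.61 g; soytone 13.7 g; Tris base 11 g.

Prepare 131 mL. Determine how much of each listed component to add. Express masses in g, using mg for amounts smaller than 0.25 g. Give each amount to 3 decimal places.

manganese chloride tetrahydrate 3.616 mg; magnesium sulfate heptahydrate 228.813 mg; sodium thiosulfate 157.375 mg; arabinose 1.329 g; soytone 2.393 g; Tris base 1.921 g

Ratio of target to recipe volume: 131 / 750 = 0.174667.
manganese chloride tetrahydrate: 20.7 mg × (131 mL / 750 mL) = 3.616 mg
magnesium sulfate heptahydrate: 1.31 g × (131 mL / 750 mL) = 0.228813 g = 228.813 mg
sodium thiosulfate: 0.901 g × (131 mL / 750 mL) = 0.157375 g = 157.375 mg
arabinose: 7.61 g × (131 mL / 750 mL) = 1.329 g
soytone: 13.7 g × (131 mL / 750 mL) = 2.393 g
Tris base: 11 g × (131 mL / 750 mL) = 1.921 g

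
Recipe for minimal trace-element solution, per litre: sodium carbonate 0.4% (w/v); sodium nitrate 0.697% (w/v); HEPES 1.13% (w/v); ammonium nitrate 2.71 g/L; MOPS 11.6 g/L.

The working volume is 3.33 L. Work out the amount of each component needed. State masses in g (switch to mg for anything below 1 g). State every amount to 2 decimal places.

Scale factor relative to 1 L: 3.33.
sodium carbonate: 0.4% w/v = 4 g/L → 4 × 3.33 L = 13.32 g
sodium nitrate: 0.697% w/v = 6.97 g/L → 6.97 × 3.33 L = 23.21 g
HEPES: 1.13% w/v = 11.3 g/L → 11.3 × 3.33 L = 37.63 g
ammonium nitrate: 2.71 g/L × 3.33 L = 9.02 g
MOPS: 11.6 g/L × 3.33 L = 38.63 g

sodium carbonate 13.32 g; sodium nitrate 23.21 g; HEPES 37.63 g; ammonium nitrate 9.02 g; MOPS 38.63 g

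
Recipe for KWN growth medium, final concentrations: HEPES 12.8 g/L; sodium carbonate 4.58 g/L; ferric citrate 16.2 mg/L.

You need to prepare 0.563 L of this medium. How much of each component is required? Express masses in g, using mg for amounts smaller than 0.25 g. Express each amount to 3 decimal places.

HEPES 7.206 g; sodium carbonate 2.579 g; ferric citrate 9.121 mg

Working volume: 0.563 L.
HEPES: 12.8 g/L × 0.563 L = 7.206 g
sodium carbonate: 4.58 g/L × 0.563 L = 2.579 g
ferric citrate: 16.2 mg/L × 0.563 L = 9.121 mg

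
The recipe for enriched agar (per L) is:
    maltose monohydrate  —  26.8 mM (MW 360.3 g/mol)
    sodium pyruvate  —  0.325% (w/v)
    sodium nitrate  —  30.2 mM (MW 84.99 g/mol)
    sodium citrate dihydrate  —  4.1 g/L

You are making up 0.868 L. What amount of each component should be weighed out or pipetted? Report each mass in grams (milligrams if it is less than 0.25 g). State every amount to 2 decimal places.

maltose monohydrate 8.38 g; sodium pyruvate 2.82 g; sodium nitrate 2.23 g; sodium citrate dihydrate 3.56 g

Scale factor relative to 1 L: 0.868.
maltose monohydrate: 26.8 mmol/L × 360.3 g/mol × 0.868 L ÷ 1000 = 8.38 g
sodium pyruvate: 0.325% w/v = 3.25 g/L → 3.25 × 0.868 L = 2.82 g
sodium nitrate: 30.2 mmol/L × 84.99 g/mol × 0.868 L ÷ 1000 = 2.23 g
sodium citrate dihydrate: 4.1 g/L × 0.868 L = 3.56 g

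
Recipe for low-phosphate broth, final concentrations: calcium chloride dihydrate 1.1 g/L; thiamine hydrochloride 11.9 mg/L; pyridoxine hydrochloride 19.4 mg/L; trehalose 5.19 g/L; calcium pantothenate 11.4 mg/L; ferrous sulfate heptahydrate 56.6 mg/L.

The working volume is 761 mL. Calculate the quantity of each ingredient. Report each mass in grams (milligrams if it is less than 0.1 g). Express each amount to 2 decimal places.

Scale factor relative to 1 L: 0.761.
calcium chloride dihydrate: 1.1 g/L × 0.761 L = 0.84 g
thiamine hydrochloride: 11.9 mg/L × 0.761 L = 9.06 mg
pyridoxine hydrochloride: 19.4 mg/L × 0.761 L = 14.76 mg
trehalose: 5.19 g/L × 0.761 L = 3.95 g
calcium pantothenate: 11.4 mg/L × 0.761 L = 8.68 mg
ferrous sulfate heptahydrate: 56.6 mg/L × 0.761 L = 43.07 mg

calcium chloride dihydrate 0.84 g; thiamine hydrochloride 9.06 mg; pyridoxine hydrochloride 14.76 mg; trehalose 3.95 g; calcium pantothenate 8.68 mg; ferrous sulfate heptahydrate 43.07 mg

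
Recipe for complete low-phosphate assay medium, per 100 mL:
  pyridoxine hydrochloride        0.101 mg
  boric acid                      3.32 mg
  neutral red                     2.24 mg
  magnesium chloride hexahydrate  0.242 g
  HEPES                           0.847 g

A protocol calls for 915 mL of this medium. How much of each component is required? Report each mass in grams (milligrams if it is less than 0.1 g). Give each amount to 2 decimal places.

pyridoxine hydrochloride 0.92 mg; boric acid 30.38 mg; neutral red 20.50 mg; magnesium chloride hexahydrate 2.21 g; HEPES 7.75 g

Scale factor = 915 mL / 100 mL = 9.15.
pyridoxine hydrochloride: 0.101 mg × (915 mL / 100 mL) = 0.92 mg
boric acid: 3.32 mg × (915 mL / 100 mL) = 30.38 mg
neutral red: 2.24 mg × (915 mL / 100 mL) = 20.50 mg
magnesium chloride hexahydrate: 0.242 g × (915 mL / 100 mL) = 2.21 g
HEPES: 0.847 g × (915 mL / 100 mL) = 7.75 g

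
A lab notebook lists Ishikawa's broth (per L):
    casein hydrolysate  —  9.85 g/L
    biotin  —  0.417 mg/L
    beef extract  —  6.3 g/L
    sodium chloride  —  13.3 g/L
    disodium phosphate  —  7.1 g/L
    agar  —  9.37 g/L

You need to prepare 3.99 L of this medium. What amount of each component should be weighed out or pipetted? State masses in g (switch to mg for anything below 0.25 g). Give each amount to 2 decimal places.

Working volume: 3.99 L.
casein hydrolysate: 9.85 g/L × 3.99 L = 39.30 g
biotin: 0.417 mg/L × 3.99 L = 1.66 mg
beef extract: 6.3 g/L × 3.99 L = 25.14 g
sodium chloride: 13.3 g/L × 3.99 L = 53.07 g
disodium phosphate: 7.1 g/L × 3.99 L = 28.33 g
agar: 9.37 g/L × 3.99 L = 37.39 g

casein hydrolysate 39.30 g; biotin 1.66 mg; beef extract 25.14 g; sodium chloride 53.07 g; disodium phosphate 28.33 g; agar 37.39 g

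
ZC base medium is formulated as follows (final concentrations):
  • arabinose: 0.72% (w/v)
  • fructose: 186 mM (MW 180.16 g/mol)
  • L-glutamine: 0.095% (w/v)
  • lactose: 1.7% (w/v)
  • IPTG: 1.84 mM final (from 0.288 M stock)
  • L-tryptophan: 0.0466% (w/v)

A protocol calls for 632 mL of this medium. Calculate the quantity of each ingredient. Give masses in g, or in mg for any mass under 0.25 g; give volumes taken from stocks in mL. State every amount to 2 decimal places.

Working volume: 632 mL = 0.632 L.
arabinose: 0.72 g per 100 mL × 632 mL ÷ 100 = 4.55 g
fructose: 186 mmol/L × 180.16 g/mol × 0.632 L ÷ 1000 = 21.18 g
L-glutamine: 0.095% w/v = 0.95 g/L → 0.95 × 0.632 L = 0.60 g
lactose: 1.7% w/v = 17 g/L → 17 × 0.632 L = 10.74 g
IPTG: V = C2·V2/C1 = 1.84 mM × 632 mL ÷ 288 mM = 4.04 mL
L-tryptophan: 0.0466% w/v = 0.466 g/L → 0.466 × 0.632 L = 0.29 g

arabinose 4.55 g; fructose 21.18 g; L-glutamine 0.60 g; lactose 10.74 g; IPTG 4.04 mL; L-tryptophan 0.29 g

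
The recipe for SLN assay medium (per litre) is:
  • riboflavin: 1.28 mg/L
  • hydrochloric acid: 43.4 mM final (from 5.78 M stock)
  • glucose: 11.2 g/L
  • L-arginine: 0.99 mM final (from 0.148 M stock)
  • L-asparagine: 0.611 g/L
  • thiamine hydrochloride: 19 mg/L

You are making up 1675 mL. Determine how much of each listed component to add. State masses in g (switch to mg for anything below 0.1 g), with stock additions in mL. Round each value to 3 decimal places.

riboflavin 2.144 mg; hydrochloric acid 12.577 mL; glucose 18.760 g; L-arginine 11.204 mL; L-asparagine 1.023 g; thiamine hydrochloride 31.825 mg

Scale factor relative to 1 L: 1.675.
riboflavin: 1.28 mg/L × 1.675 L = 2.144 mg
hydrochloric acid: dilute stock: 43.4 mM × 1675 mL ÷ 5780 mM = 12.577 mL
glucose: 11.2 g/L × 1.675 L = 18.760 g
L-arginine: dilute stock: 0.99 mM × 1675 mL ÷ 148 mM = 11.204 mL
L-asparagine: 0.611 g/L × 1.675 L = 1.023 g
thiamine hydrochloride: 19 mg/L × 1.675 L = 31.825 mg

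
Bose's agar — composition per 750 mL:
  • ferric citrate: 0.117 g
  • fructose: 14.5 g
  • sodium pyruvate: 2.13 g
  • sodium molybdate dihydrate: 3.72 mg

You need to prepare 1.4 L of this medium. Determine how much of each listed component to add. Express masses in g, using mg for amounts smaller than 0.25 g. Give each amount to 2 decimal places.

ferric citrate 218.40 mg; fructose 27.07 g; sodium pyruvate 3.98 g; sodium molybdate dihydrate 6.94 mg

Scale factor = 1400 mL / 750 mL = 1.86667.
ferric citrate: 0.117 g × (1400 mL / 750 mL) = 0.2184 g = 218.40 mg
fructose: 14.5 g × (1400 mL / 750 mL) = 27.07 g
sodium pyruvate: 2.13 g × (1400 mL / 750 mL) = 3.98 g
sodium molybdate dihydrate: 3.72 mg × (1400 mL / 750 mL) = 6.94 mg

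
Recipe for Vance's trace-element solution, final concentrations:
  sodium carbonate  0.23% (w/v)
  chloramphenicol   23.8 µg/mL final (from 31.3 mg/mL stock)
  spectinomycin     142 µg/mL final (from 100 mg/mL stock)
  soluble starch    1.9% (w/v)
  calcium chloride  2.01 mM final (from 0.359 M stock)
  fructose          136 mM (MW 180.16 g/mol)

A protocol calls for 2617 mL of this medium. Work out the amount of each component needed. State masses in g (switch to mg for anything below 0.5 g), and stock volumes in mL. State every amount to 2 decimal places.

sodium carbonate 6.02 g; chloramphenicol 1.99 mL; spectinomycin 3.72 mL; soluble starch 49.72 g; calcium chloride 14.65 mL; fructose 64.12 g

Scale factor relative to 1 L: 2.617.
sodium carbonate: 0.23% w/v = 2.3 g/L → 2.3 × 2.617 L = 6.02 g
chloramphenicol: V = C2·V2/C1 = 23.8 µg/mL × 2617 mL ÷ 31300 µg/mL = 1.99 mL
spectinomycin: dilute stock: 142 µg/mL × 2617 mL ÷ 100000 µg/mL = 3.72 mL
soluble starch: 1.9 g per 100 mL × 2617 mL ÷ 100 = 49.72 g
calcium chloride: V = C2·V2/C1 = 2.01 mM × 2617 mL ÷ 359 mM = 14.65 mL
fructose: 136 mmol/L × 180.16 g/mol × 2.617 L ÷ 1000 = 64.12 g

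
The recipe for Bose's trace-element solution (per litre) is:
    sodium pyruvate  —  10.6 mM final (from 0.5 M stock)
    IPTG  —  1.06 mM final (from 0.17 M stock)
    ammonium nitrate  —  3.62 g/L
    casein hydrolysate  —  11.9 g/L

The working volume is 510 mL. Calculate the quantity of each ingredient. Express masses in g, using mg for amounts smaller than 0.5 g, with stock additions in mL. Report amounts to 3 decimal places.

Target volume = 510 mL = 0.51 L.
sodium pyruvate: dilute stock: 10.6 mM × 510 mL ÷ 500 mM = 10.812 mL
IPTG: V = C2·V2/C1 = 1.06 mM × 510 mL ÷ 170 mM = 3.180 mL
ammonium nitrate: 3.62 g/L × 0.51 L = 1.846 g
casein hydrolysate: 11.9 g/L × 0.51 L = 6.069 g

sodium pyruvate 10.812 mL; IPTG 3.180 mL; ammonium nitrate 1.846 g; casein hydrolysate 6.069 g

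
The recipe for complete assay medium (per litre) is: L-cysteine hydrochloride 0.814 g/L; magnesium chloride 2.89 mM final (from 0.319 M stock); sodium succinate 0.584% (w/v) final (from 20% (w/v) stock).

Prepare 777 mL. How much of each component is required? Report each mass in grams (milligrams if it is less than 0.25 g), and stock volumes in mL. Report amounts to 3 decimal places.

L-cysteine hydrochloride 0.632 g; magnesium chloride 7.039 mL; sodium succinate 22.688 mL

Target volume = 777 mL = 0.777 L.
L-cysteine hydrochloride: 0.814 g/L × 0.777 L = 0.632 g
magnesium chloride: C1V1 = C2V2 → 2.89 mM × 777 mL ÷ 319 mM = 7.039 mL
sodium succinate: dilute stock: 0.584% ÷ 20% × 777 mL = 22.688 mL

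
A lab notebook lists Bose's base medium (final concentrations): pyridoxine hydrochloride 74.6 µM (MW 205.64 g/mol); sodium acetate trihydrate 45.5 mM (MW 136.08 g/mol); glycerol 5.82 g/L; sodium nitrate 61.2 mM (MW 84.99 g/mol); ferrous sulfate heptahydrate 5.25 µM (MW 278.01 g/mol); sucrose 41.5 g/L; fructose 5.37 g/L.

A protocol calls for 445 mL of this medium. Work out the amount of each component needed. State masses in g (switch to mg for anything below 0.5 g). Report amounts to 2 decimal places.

Working volume: 445 mL = 0.445 L.
pyridoxine hydrochloride: 74.6 µmol/L × 205.64 g/mol × 0.445 L ÷ 1000 = 6.83 mg
sodium acetate trihydrate: 45.5 mmol/L × 136.08 g/mol × 0.445 L ÷ 1000 = 2.76 g
glycerol: 5.82 g/L × 0.445 L = 2.59 g
sodium nitrate: 61.2 mmol/L × 84.99 g/mol × 0.445 L ÷ 1000 = 2.31 g
ferrous sulfate heptahydrate: 5.25 µmol/L × 278.01 g/mol × 0.445 L ÷ 1000 = 0.65 mg
sucrose: 41.5 g/L × 0.445 L = 18.47 g
fructose: 5.37 g/L × 0.445 L = 2.39 g

pyridoxine hydrochloride 6.83 mg; sodium acetate trihydrate 2.76 g; glycerol 2.59 g; sodium nitrate 2.31 g; ferrous sulfate heptahydrate 0.65 mg; sucrose 18.47 g; fructose 2.39 g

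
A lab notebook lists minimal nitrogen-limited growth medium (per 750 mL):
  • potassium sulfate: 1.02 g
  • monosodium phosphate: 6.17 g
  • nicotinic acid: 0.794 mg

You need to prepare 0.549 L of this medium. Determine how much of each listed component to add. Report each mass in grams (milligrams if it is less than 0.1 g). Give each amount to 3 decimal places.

Scale factor = 549 mL / 750 mL = 0.732.
potassium sulfate: 1.02 g × (549 mL / 750 mL) = 0.747 g
monosodium phosphate: 6.17 g × (549 mL / 750 mL) = 4.516 g
nicotinic acid: 0.794 mg × (549 mL / 750 mL) = 0.581 mg

potassium sulfate 0.747 g; monosodium phosphate 4.516 g; nicotinic acid 0.581 mg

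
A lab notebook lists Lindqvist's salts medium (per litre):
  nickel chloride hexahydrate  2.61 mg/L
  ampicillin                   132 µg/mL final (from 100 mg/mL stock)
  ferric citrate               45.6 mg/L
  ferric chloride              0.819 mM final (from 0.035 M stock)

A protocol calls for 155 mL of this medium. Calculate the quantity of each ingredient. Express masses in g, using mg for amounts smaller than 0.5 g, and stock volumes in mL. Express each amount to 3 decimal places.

nickel chloride hexahydrate 0.405 mg; ampicillin 0.205 mL; ferric citrate 7.068 mg; ferric chloride 3.627 mL

Scale factor relative to 1 L: 0.155.
nickel chloride hexahydrate: 2.61 mg/L × 0.155 L = 0.405 mg
ampicillin: dilute stock: 132 µg/mL × 155 mL ÷ 100000 µg/mL = 0.205 mL
ferric citrate: 45.6 mg/L × 0.155 L = 7.068 mg
ferric chloride: V = C2·V2/C1 = 0.819 mM × 155 mL ÷ 35 mM = 3.627 mL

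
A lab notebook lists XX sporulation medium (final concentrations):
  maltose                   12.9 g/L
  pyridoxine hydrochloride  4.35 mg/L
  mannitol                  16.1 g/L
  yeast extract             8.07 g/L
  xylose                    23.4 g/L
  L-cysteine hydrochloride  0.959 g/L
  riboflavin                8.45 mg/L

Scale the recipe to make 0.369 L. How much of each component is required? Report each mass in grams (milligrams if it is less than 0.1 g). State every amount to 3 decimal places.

maltose 4.760 g; pyridoxine hydrochloride 1.605 mg; mannitol 5.941 g; yeast extract 2.978 g; xylose 8.635 g; L-cysteine hydrochloride 0.354 g; riboflavin 3.118 mg

Scale factor relative to 1 L: 0.369.
maltose: 12.9 g/L × 0.369 L = 4.760 g
pyridoxine hydrochloride: 4.35 mg/L × 0.369 L = 1.605 mg
mannitol: 16.1 g/L × 0.369 L = 5.941 g
yeast extract: 8.07 g/L × 0.369 L = 2.978 g
xylose: 23.4 g/L × 0.369 L = 8.635 g
L-cysteine hydrochloride: 0.959 g/L × 0.369 L = 0.354 g
riboflavin: 8.45 mg/L × 0.369 L = 3.118 mg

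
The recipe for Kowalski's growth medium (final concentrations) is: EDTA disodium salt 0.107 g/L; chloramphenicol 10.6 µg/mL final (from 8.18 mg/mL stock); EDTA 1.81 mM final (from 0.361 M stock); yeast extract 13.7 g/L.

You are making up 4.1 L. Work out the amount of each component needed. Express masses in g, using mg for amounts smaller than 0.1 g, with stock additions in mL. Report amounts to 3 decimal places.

Working volume: 4.1 L.
EDTA disodium salt: 0.107 g/L × 4.1 L = 0.439 g
chloramphenicol: dilute stock: 10.6 µg/mL × 4100 mL ÷ 8180 µg/mL = 5.313 mL
EDTA: C1V1 = C2V2 → 1.81 mM × 4100 mL ÷ 361 mM = 20.557 mL
yeast extract: 13.7 g/L × 4.1 L = 56.170 g

EDTA disodium salt 0.439 g; chloramphenicol 5.313 mL; EDTA 20.557 mL; yeast extract 56.170 g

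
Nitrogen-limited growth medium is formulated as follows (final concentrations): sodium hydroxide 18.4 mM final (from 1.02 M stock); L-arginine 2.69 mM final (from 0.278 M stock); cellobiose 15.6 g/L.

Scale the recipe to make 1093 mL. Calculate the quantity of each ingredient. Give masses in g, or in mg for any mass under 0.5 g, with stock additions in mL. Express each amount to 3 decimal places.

Target volume = 1093 mL = 1.093 L.
sodium hydroxide: V = C2·V2/C1 = 18.4 mM × 1093 mL ÷ 1020 mM = 19.717 mL
L-arginine: C1V1 = C2V2 → 2.69 mM × 1093 mL ÷ 278 mM = 10.576 mL
cellobiose: 15.6 g/L × 1.093 L = 17.051 g

sodium hydroxide 19.717 mL; L-arginine 10.576 mL; cellobiose 17.051 g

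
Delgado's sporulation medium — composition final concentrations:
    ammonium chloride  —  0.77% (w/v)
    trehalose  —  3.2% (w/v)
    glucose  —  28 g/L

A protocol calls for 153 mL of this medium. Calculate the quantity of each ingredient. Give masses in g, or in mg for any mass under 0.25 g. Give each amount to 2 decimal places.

ammonium chloride 1.18 g; trehalose 4.90 g; glucose 4.28 g

Working volume: 153 mL = 0.153 L.
ammonium chloride: 0.77% w/v = 7.7 g/L → 7.7 × 0.153 L = 1.18 g
trehalose: 3.2 g per 100 mL × 153 mL ÷ 100 = 4.90 g
glucose: 28 g/L × 0.153 L = 4.28 g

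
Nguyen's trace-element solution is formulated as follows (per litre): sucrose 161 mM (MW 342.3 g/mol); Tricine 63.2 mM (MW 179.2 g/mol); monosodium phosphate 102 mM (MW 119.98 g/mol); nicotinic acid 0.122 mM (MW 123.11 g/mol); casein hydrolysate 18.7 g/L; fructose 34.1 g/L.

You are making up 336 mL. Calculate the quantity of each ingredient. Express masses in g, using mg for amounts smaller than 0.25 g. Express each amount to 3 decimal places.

Working volume: 336 mL = 0.336 L.
sucrose: 161 mmol/L × 342.3 g/mol × 0.336 L ÷ 1000 = 18.517 g
Tricine: 63.2 mmol/L × 179.2 g/mol × 0.336 L ÷ 1000 = 3.805 g
monosodium phosphate: 102 mmol/L × 119.98 g/mol × 0.336 L ÷ 1000 = 4.112 g
nicotinic acid: 0.122 mmol/L × 123.11 mg/mmol × 0.336 L = 5.047 mg
casein hydrolysate: 18.7 g/L × 0.336 L = 6.283 g
fructose: 34.1 g/L × 0.336 L = 11.458 g

sucrose 18.517 g; Tricine 3.805 g; monosodium phosphate 4.112 g; nicotinic acid 5.047 mg; casein hydrolysate 6.283 g; fructose 11.458 g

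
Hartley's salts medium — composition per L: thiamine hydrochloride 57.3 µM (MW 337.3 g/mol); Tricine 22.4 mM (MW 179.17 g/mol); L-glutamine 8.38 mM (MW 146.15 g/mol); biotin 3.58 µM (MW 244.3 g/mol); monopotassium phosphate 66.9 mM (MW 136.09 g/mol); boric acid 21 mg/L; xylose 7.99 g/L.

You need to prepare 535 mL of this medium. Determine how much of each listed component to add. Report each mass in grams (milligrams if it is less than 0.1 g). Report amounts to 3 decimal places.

Scale factor relative to 1 L: 0.535.
thiamine hydrochloride: 57.3 µmol/L × 337.3 g/mol × 0.535 L ÷ 1000 = 10.340 mg
Tricine: 22.4 mmol/L × 179.17 g/mol × 0.535 L ÷ 1000 = 2.147 g
L-glutamine: 8.38 mmol/L × 146.15 g/mol × 0.535 L ÷ 1000 = 0.655 g
biotin: 3.58 µmol/L × 244.3 g/mol × 0.535 L ÷ 1000 = 0.468 mg
monopotassium phosphate: 66.9 mmol/L × 136.09 g/mol × 0.535 L ÷ 1000 = 4.871 g
boric acid: 21 mg/L × 0.535 L = 11.235 mg
xylose: 7.99 g/L × 0.535 L = 4.275 g

thiamine hydrochloride 10.340 mg; Tricine 2.147 g; L-glutamine 0.655 g; biotin 0.468 mg; monopotassium phosphate 4.871 g; boric acid 11.235 mg; xylose 4.275 g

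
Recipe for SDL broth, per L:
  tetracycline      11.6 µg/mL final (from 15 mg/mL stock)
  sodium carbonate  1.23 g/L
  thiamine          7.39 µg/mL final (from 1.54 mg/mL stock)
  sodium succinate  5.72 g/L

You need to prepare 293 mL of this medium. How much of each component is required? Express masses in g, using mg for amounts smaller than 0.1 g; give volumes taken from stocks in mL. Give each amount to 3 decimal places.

tetracycline 0.227 mL; sodium carbonate 0.360 g; thiamine 1.406 mL; sodium succinate 1.676 g

Working volume: 293 mL = 0.293 L.
tetracycline: C1V1 = C2V2 → 11.6 µg/mL × 293 mL ÷ 15000 µg/mL = 0.227 mL
sodium carbonate: 1.23 g/L × 0.293 L = 0.360 g
thiamine: V = C2·V2/C1 = 7.39 µg/mL × 293 mL ÷ 1540 µg/mL = 1.406 mL
sodium succinate: 5.72 g/L × 0.293 L = 1.676 g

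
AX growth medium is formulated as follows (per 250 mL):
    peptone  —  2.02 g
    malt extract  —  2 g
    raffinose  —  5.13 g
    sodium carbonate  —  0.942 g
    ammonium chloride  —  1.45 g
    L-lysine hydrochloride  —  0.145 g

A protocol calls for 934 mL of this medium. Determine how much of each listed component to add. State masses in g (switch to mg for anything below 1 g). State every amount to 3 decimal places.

Ratio of target to recipe volume: 934 / 250 = 3.736.
peptone: 2.02 g × (934 mL / 250 mL) = 7.547 g
malt extract: 2 g × (934 mL / 250 mL) = 7.472 g
raffinose: 5.13 g × (934 mL / 250 mL) = 19.166 g
sodium carbonate: 0.942 g × (934 mL / 250 mL) = 3.519 g
ammonium chloride: 1.45 g × (934 mL / 250 mL) = 5.417 g
L-lysine hydrochloride: 0.145 g × (934 mL / 250 mL) = 0.54172 g = 541.720 mg

peptone 7.547 g; malt extract 7.472 g; raffinose 19.166 g; sodium carbonate 3.519 g; ammonium chloride 5.417 g; L-lysine hydrochloride 541.720 mg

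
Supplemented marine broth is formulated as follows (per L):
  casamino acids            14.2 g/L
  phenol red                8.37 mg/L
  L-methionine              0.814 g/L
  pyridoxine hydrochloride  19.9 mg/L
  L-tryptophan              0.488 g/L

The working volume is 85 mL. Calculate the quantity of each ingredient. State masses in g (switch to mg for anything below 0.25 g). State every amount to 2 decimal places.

Working volume: 85 mL = 0.085 L.
casamino acids: 14.2 g/L × 0.085 L = 1.21 g
phenol red: 8.37 mg/L × 0.085 L = 0.71 mg
L-methionine: 0.814 g/L × 0.085 L = 0.06919 g = 69.19 mg
pyridoxine hydrochloride: 19.9 mg/L × 0.085 L = 1.69 mg
L-tryptophan: 0.488 g/L × 0.085 L = 0.04148 g = 41.48 mg

casamino acids 1.21 g; phenol red 0.71 mg; L-methionine 69.19 mg; pyridoxine hydrochloride 1.69 mg; L-tryptophan 41.48 mg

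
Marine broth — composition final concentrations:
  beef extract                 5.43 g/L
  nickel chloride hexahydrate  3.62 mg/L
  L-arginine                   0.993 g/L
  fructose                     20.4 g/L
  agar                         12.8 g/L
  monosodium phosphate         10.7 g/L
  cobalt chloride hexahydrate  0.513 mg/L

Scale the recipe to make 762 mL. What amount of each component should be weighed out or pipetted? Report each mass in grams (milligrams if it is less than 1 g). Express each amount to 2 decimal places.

Target volume = 762 mL = 0.762 L.
beef extract: 5.43 g/L × 0.762 L = 4.14 g
nickel chloride hexahydrate: 3.62 mg/L × 0.762 L = 2.76 mg
L-arginine: 0.993 g/L × 0.762 L = 0.756666 g = 756.67 mg
fructose: 20.4 g/L × 0.762 L = 15.54 g
agar: 12.8 g/L × 0.762 L = 9.75 g
monosodium phosphate: 10.7 g/L × 0.762 L = 8.15 g
cobalt chloride hexahydrate: 0.513 mg/L × 0.762 L = 0.39 mg

beef extract 4.14 g; nickel chloride hexahydrate 2.76 mg; L-arginine 756.67 mg; fructose 15.54 g; agar 9.75 g; monosodium phosphate 8.15 g; cobalt chloride hexahydrate 0.39 mg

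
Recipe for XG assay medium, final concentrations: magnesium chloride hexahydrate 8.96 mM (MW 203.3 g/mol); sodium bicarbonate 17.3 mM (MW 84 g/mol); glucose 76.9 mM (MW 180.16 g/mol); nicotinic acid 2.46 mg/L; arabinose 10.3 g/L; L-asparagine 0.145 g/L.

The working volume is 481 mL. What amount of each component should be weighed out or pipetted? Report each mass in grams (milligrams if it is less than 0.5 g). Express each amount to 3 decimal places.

Working volume: 481 mL = 0.481 L.
magnesium chloride hexahydrate: 8.96 mmol/L × 203.3 g/mol × 0.481 L ÷ 1000 = 0.876 g
sodium bicarbonate: 17.3 mmol/L × 84 g/mol × 0.481 L ÷ 1000 = 0.699 g
glucose: 76.9 mmol/L × 180.16 g/mol × 0.481 L ÷ 1000 = 6.664 g
nicotinic acid: 2.46 mg/L × 0.481 L = 1.183 mg
arabinose: 10.3 g/L × 0.481 L = 4.954 g
L-asparagine: 0.145 g/L × 0.481 L = 0.069745 g = 69.745 mg

magnesium chloride hexahydrate 0.876 g; sodium bicarbonate 0.699 g; glucose 6.664 g; nicotinic acid 1.183 mg; arabinose 4.954 g; L-asparagine 69.745 mg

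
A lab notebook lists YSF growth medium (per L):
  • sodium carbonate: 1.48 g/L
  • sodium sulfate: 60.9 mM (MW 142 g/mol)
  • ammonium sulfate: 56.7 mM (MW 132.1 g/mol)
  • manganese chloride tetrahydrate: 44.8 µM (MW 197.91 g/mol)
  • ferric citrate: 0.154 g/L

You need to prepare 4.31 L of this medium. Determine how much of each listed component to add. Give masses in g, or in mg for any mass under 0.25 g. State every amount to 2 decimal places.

Scale factor relative to 1 L: 4.31.
sodium carbonate: 1.48 g/L × 4.31 L = 6.38 g
sodium sulfate: 60.9 mmol/L × 142 g/mol × 4.31 L ÷ 1000 = 37.27 g
ammonium sulfate: 56.7 mmol/L × 132.1 g/mol × 4.31 L ÷ 1000 = 32.28 g
manganese chloride tetrahydrate: 44.8 µmol/L × 197.91 g/mol × 4.31 L ÷ 1000 = 38.21 mg
ferric citrate: 0.154 g/L × 4.31 L = 0.66 g

sodium carbonate 6.38 g; sodium sulfate 37.27 g; ammonium sulfate 32.28 g; manganese chloride tetrahydrate 38.21 mg; ferric citrate 0.66 g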